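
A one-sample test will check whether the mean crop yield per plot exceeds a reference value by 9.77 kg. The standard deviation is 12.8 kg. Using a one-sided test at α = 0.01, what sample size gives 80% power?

For a one-sample z-test, n = ((z_α + z_β)·σ/δ)².
z_α = 2.326 (one-sided α = 0.01); z_β = 0.842 (power 80% → β = 0.2).
n = (3.168 × 12.8 / 9.77)² = 17.23
Round up: n = 18.

18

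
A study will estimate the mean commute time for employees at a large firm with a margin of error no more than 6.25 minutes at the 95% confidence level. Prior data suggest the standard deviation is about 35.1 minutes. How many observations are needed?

n = 122

For a mean, the margin of error is E = z·σ/√n, so n = (zσ/E)².
At 95% confidence, z = 1.960.
n = (1.960 × 35.1 / 6.25)² = 121.16
Round up: n = 122.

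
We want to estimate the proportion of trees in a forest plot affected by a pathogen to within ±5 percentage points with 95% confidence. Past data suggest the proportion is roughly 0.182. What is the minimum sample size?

For a proportion with margin E = 0.05 at 95% confidence, z = 1.960.
n = p̂(1−p̂)(z/E)² = 0.182 × 0.818 × (1.960/0.05)² = 228.77
Round up: n = 229.

229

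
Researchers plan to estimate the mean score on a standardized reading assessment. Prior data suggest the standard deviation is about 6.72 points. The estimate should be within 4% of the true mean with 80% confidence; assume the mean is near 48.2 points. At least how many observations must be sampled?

20

For a mean, the margin of error is E = z·σ/√n, so n = (zσ/E)².
At 80% confidence, z = 1.282.
E = 4% of 48.2 = 1.928 points.
n = (1.282 × 6.72 / 1.928)² = 19.97
Round up: n = 20.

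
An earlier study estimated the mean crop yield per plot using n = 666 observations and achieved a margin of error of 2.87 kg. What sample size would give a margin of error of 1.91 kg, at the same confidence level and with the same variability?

n = 1504

Margin of error scales as 1/√n, so n₂ = n₁·(E₁/E₂)².
n₂ = 666 × (2.87/1.91)² = 666 × 2.258 = 1503.83
Round up: n₂ = 1504.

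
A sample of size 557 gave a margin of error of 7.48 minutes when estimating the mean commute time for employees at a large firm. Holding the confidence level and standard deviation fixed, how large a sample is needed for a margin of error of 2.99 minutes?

Margin of error scales as 1/√n, so n₂ = n₁·(E₁/E₂)².
n₂ = 557 × (7.48/2.99)² = 557 × 6.258 = 3485.71
Round up: n₂ = 3486.

3486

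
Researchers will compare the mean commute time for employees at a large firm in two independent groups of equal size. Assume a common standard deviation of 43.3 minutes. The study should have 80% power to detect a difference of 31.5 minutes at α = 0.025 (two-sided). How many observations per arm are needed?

For two equal groups, n per group = 2·((z_{α/2} + z_β)·σ/δ)².
z_{α/2} = 2.241; z_β = 0.842 (power 80%).
n = 2 × (3.083 × 43.3 / 31.5)² = 2 × 17.96 = 35.92
Round up: n = 36 per group.

36 per group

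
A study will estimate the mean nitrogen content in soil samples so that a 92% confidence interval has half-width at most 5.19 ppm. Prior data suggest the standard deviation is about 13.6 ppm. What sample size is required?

22

For a mean, the margin of error is E = z·σ/√n, so n = (zσ/E)².
At 92% confidence, z = 1.751.
n = (1.751 × 13.6 / 5.19)² = 21.05
Round up: n = 22.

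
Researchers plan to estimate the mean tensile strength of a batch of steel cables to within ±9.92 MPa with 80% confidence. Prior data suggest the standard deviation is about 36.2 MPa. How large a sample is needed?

For a mean, the margin of error is E = z·σ/√n, so n = (zσ/E)².
At 80% confidence, z = 1.282.
n = (1.282 × 36.2 / 9.92)² = 21.89
Round up: n = 22.

n = 22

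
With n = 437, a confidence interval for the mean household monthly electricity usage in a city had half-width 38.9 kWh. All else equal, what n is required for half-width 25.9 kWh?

Margin of error scales as 1/√n, so n₂ = n₁·(E₁/E₂)².
n₂ = 437 × (38.9/25.9)² = 437 × 2.256 = 985.87
Round up: n₂ = 986.

986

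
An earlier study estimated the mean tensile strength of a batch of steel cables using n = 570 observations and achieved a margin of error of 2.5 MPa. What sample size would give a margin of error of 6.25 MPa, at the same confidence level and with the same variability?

92

Margin of error scales as 1/√n, so n₂ = n₁·(E₁/E₂)².
n₂ = 570 × (2.5/6.25)² = 570 × 0.16 = 91.20
Round up: n₂ = 92.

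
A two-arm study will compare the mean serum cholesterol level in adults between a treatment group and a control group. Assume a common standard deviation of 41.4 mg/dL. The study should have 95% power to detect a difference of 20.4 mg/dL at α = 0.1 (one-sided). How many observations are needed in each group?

71 per group

For two equal groups, n per group = 2·((z_α + z_β)·σ/δ)².
z_α = 1.282; z_β = 1.645 (power 95%).
n = 2 × (2.927 × 41.4 / 20.4)² = 2 × 35.28 = 70.56
Round up: n = 71 per group.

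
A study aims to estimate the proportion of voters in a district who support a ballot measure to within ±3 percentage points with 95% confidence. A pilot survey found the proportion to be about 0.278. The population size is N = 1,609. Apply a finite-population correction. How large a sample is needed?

For a proportion with margin E = 0.03 at 95% confidence, z = 1.960.
n = p̂(1−p̂)(z/E)² = 0.278 × 0.722 × (1.960/0.03)² = 856.75 — call this n₀.
Finite-population correction with N = 1,609: n = n₀ / (1 + (n₀−1)/N) = 856.75 / 1.532 = 559.24
Round up: n = 560.

560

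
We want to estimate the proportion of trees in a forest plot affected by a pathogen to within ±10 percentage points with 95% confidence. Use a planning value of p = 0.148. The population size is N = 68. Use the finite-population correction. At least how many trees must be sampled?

29

For a proportion with margin E = 0.1 at 95% confidence, z = 1.960.
n = p̂(1−p̂)(z/E)² = 0.148 × 0.852 × (1.960/0.1)² = 48.44 — call this n₀.
Finite-population correction with N = 68: n = n₀ / (1 + (n₀−1)/N) = 48.44 / 1.698 = 28.53
Round up: n = 29.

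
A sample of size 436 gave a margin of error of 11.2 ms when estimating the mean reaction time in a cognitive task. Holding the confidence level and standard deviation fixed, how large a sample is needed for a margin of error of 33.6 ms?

49

Margin of error scales as 1/√n, so n₂ = n₁·(E₁/E₂)².
n₂ = 436 × (11.2/33.6)² = 436 × 0.1111 = 48.44
Round up: n₂ = 49.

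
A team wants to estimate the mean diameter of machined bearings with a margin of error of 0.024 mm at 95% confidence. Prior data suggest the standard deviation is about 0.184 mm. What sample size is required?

For a mean, the margin of error is E = z·σ/√n, so n = (zσ/E)².
At 95% confidence, z = 1.960.
n = (1.960 × 0.184 / 0.024)² = 225.80
Round up: n = 226.

226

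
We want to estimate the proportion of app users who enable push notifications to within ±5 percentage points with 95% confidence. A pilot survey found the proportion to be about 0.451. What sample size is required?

For a proportion with margin E = 0.05 at 95% confidence, z = 1.960.
n = p̂(1−p̂)(z/E)² = 0.451 × 0.549 × (1.960/0.05)² = 380.47
Round up: n = 381.

381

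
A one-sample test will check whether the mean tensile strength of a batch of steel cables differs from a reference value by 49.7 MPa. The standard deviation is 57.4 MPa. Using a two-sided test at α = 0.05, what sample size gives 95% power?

For a one-sample z-test, n = ((z_{α/2} + z_β)·σ/δ)².
z_{α/2} = 1.960 (two-sided α = 0.05); z_β = 1.645 (power 95% → β = 0.05).
n = (3.605 × 57.4 / 49.7)² = 17.33
Round up: n = 18.

n = 18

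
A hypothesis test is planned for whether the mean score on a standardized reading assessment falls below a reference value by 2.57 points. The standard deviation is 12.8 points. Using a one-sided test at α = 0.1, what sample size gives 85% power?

134

For a one-sample z-test, n = ((z_α + z_β)·σ/δ)².
z_α = 1.282 (one-sided α = 0.1); z_β = 1.036 (power 85% → β = 0.15).
n = (2.318 × 12.8 / 2.57)² = 133.28
Round up: n = 134.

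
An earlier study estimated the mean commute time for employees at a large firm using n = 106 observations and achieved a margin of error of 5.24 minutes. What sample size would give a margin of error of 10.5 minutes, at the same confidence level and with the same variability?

Margin of error scales as 1/√n, so n₂ = n₁·(E₁/E₂)².
n₂ = 106 × (5.24/10.5)² = 106 × 0.249 = 26.39
Round up: n₂ = 27.

27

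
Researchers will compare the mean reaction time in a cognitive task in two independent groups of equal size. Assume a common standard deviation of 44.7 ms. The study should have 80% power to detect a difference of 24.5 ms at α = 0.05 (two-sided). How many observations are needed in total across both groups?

106 total

For two equal groups, n per group = 2·((z_{α/2} + z_β)·σ/δ)².
z_{α/2} = 1.960; z_β = 0.842 (power 80%).
n = 2 × (2.802 × 44.7 / 24.5)² = 2 × 26.13 = 52.26
Round up: n = 53 per group.
Total across both groups: 2 × 53 = 106.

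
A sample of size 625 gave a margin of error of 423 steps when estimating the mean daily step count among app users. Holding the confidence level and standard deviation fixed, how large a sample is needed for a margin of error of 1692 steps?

40

Margin of error scales as 1/√n, so n₂ = n₁·(E₁/E₂)².
n₂ = 625 × (423/1692)² = 625 × 0.0625 = 39.06
Round up: n₂ = 40.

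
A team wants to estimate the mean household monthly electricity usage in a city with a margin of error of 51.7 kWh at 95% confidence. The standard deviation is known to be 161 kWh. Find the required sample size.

38

For a mean, the margin of error is E = z·σ/√n, so n = (zσ/E)².
At 95% confidence, z = 1.960.
n = (1.960 × 161 / 51.7)² = 37.25
Round up: n = 38.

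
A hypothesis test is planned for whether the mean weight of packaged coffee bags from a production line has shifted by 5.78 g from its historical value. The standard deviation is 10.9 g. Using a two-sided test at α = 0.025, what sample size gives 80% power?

34

For a one-sample z-test, n = ((z_{α/2} + z_β)·σ/δ)².
z_{α/2} = 2.241 (two-sided α = 0.025); z_β = 0.842 (power 80% → β = 0.2).
n = (3.083 × 10.9 / 5.78)² = 33.80
Round up: n = 34.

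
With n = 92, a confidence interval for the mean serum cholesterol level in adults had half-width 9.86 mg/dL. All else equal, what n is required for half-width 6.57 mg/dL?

208

Margin of error scales as 1/√n, so n₂ = n₁·(E₁/E₂)².
n₂ = 92 × (9.86/6.57)² = 92 × 2.252 = 207.18
Round up: n₂ = 208.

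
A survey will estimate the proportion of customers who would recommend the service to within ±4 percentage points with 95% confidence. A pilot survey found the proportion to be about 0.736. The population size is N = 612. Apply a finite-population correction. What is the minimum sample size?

265

For a proportion with margin E = 0.04 at 95% confidence, z = 1.960.
n = p̂(1−p̂)(z/E)² = 0.736 × 0.264 × (1.960/0.04)² = 466.52 — call this n₀.
Finite-population correction with N = 612: n = n₀ / (1 + (n₀−1)/N) = 466.52 / 1.761 = 264.92
Round up: n = 265.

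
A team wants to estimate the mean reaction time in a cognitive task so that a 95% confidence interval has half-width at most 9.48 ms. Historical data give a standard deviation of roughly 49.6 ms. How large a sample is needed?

For a mean, the margin of error is E = z·σ/√n, so n = (zσ/E)².
At 95% confidence, z = 1.960.
n = (1.960 × 49.6 / 9.48)² = 105.16
Round up: n = 106.

106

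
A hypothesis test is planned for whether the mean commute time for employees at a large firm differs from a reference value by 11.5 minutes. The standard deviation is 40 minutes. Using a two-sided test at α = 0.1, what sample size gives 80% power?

n = 75

For a one-sample z-test, n = ((z_{α/2} + z_β)·σ/δ)².
z_{α/2} = 1.645 (two-sided α = 0.1); z_β = 0.842 (power 80% → β = 0.2).
n = (2.487 × 40 / 11.5)² = 74.83
Round up: n = 75.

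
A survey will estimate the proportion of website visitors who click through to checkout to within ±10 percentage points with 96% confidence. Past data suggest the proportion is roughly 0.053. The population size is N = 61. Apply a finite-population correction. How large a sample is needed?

16

For a proportion with margin E = 0.1 at 96% confidence, z = 2.054.
n = p̂(1−p̂)(z/E)² = 0.053 × 0.947 × (2.054/0.1)² = 21.18 — call this n₀.
Finite-population correction with N = 61: n = n₀ / (1 + (n₀−1)/N) = 21.18 / 1.331 = 15.91
Round up: n = 16.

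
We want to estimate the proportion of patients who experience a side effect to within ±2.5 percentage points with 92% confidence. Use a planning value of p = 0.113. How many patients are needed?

For a proportion with margin E = 0.025 at 92% confidence, z = 1.751.
n = p̂(1−p̂)(z/E)² = 0.113 × 0.887 × (1.751/0.025)² = 491.69
Round up: n = 492.

492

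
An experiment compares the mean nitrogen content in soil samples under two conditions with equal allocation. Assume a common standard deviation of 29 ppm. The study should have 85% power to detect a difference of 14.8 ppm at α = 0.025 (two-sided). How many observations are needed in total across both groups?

For two equal groups, n per group = 2·((z_{α/2} + z_β)·σ/δ)².
z_{α/2} = 2.241; z_β = 1.036 (power 85%).
n = 2 × (3.277 × 29 / 14.8)² = 2 × 41.23 = 82.46
Round up: n = 83 per group.
Total across both groups: 2 × 83 = 166.

166 total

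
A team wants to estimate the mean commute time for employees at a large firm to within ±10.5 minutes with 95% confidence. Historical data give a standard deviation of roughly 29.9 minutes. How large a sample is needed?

32

For a mean, the margin of error is E = z·σ/√n, so n = (zσ/E)².
At 95% confidence, z = 1.960.
n = (1.960 × 29.9 / 10.5)² = 31.15
Round up: n = 32.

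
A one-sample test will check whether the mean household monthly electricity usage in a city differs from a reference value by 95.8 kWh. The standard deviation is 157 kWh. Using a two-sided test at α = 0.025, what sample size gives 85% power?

29

For a one-sample z-test, n = ((z_{α/2} + z_β)·σ/δ)².
z_{α/2} = 2.241 (two-sided α = 0.025); z_β = 1.036 (power 85% → β = 0.15).
n = (3.277 × 157 / 95.8)² = 28.84
Round up: n = 29.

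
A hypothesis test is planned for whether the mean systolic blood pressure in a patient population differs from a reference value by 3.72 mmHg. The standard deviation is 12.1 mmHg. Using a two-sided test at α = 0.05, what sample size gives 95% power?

For a one-sample z-test, n = ((z_{α/2} + z_β)·σ/δ)².
z_{α/2} = 1.960 (two-sided α = 0.05); z_β = 1.645 (power 95% → β = 0.05).
n = (3.605 × 12.1 / 3.72)² = 137.50
Round up: n = 138.

n = 138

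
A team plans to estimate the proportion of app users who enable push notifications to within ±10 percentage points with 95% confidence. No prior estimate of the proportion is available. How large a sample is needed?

n = 97

For a proportion with margin E = 0.1 at 95% confidence, z = 1.960.
With no prior estimate, use p = 0.5, which maximizes p(1−p) at 0.25.
n = 0.25 × (z/E)² = 0.25 × (1.960/0.1)² = 96.04
Round up: n = 97.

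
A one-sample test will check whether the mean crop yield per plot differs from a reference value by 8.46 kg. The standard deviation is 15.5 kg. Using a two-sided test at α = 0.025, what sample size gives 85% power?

For a one-sample z-test, n = ((z_{α/2} + z_β)·σ/δ)².
z_{α/2} = 2.241 (two-sided α = 0.025); z_β = 1.036 (power 85% → β = 0.15).
n = (3.277 × 15.5 / 8.46)² = 36.05
Round up: n = 37.

37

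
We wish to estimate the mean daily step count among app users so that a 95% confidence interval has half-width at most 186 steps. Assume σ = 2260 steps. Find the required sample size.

For a mean, the margin of error is E = z·σ/√n, so n = (zσ/E)².
At 95% confidence, z = 1.960.
n = (1.960 × 2260 / 186)² = 567.16
Round up: n = 568.

568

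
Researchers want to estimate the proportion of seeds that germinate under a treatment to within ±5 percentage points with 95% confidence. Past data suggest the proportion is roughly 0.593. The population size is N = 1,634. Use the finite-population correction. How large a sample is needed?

For a proportion with margin E = 0.05 at 95% confidence, z = 1.960.
n = p̂(1−p̂)(z/E)² = 0.593 × 0.407 × (1.960/0.05)² = 370.87 — call this n₀.
Finite-population correction with N = 1,634: n = n₀ / (1 + (n₀−1)/N) = 370.87 / 1.226 = 302.50
Round up: n = 303.

303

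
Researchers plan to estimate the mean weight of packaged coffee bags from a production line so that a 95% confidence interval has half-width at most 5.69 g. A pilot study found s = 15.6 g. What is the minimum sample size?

n = 29

For a mean, the margin of error is E = z·σ/√n, so n = (zσ/E)².
At 95% confidence, z = 1.960.
n = (1.960 × 15.6 / 5.69)² = 28.88
Round up: n = 29.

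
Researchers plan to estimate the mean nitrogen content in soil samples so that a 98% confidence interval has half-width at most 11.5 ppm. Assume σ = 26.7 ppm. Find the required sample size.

For a mean, the margin of error is E = z·σ/√n, so n = (zσ/E)².
At 98% confidence, z = 2.326.
n = (2.326 × 26.7 / 11.5)² = 29.16
Round up: n = 30.

30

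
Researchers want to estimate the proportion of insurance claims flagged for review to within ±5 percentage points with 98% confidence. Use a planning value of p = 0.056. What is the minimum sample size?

For a proportion with margin E = 0.05 at 98% confidence, z = 2.326.
n = p̂(1−p̂)(z/E)² = 0.056 × 0.944 × (2.326/0.05)² = 114.40
Round up: n = 115.

n = 115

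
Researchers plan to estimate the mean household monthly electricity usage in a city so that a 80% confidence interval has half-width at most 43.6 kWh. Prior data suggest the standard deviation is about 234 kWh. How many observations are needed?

For a mean, the margin of error is E = z·σ/√n, so n = (zσ/E)².
At 80% confidence, z = 1.282.
n = (1.282 × 234 / 43.6)² = 47.34
Round up: n = 48.

48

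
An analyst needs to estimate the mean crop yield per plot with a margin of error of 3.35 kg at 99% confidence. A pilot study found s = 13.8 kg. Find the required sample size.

113

For a mean, the margin of error is E = z·σ/√n, so n = (zσ/E)².
At 99% confidence, z = 2.576.
n = (2.576 × 13.8 / 3.35)² = 112.61
Round up: n = 113.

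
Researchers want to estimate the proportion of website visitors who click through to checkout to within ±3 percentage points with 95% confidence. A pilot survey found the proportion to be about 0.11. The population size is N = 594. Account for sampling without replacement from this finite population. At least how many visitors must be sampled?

For a proportion with margin E = 0.03 at 95% confidence, z = 1.960.
n = p̂(1−p̂)(z/E)² = 0.11 × 0.89 × (1.960/0.03)² = 417.88 — call this n₀.
Finite-population correction with N = 594: n = n₀ / (1 + (n₀−1)/N) = 417.88 / 1.702 = 245.52
Round up: n = 246.

246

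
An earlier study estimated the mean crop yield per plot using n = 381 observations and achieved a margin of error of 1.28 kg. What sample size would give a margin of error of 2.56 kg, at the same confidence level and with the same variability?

96

Margin of error scales as 1/√n, so n₂ = n₁·(E₁/E₂)².
n₂ = 381 × (1.28/2.56)² = 381 × 0.25 = 95.25
Round up: n₂ = 96.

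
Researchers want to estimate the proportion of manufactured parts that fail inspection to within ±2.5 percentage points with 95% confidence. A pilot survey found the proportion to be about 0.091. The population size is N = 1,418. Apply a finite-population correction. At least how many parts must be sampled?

For a proportion with margin E = 0.025 at 95% confidence, z = 1.960.
n = p̂(1−p̂)(z/E)² = 0.091 × 0.909 × (1.960/0.025)² = 508.44 — call this n₀.
Finite-population correction with N = 1,418: n = n₀ / (1 + (n₀−1)/N) = 508.44 / 1.358 = 374.40
Round up: n = 375.

375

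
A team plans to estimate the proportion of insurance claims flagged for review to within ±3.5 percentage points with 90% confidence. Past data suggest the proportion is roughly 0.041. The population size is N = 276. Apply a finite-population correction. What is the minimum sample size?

67

For a proportion with margin E = 0.035 at 90% confidence, z = 1.645.
n = p̂(1−p̂)(z/E)² = 0.041 × 0.959 × (1.645/0.035)² = 86.86 — call this n₀.
Finite-population correction with N = 276: n = n₀ / (1 + (n₀−1)/N) = 86.86 / 1.311 = 66.25
Round up: n = 67.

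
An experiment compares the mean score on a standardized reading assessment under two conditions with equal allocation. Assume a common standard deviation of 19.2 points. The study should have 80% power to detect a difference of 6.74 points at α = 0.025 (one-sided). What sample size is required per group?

128 per group

For two equal groups, n per group = 2·((z_α + z_β)·σ/δ)².
z_α = 1.960; z_β = 0.842 (power 80%).
n = 2 × (2.802 × 19.2 / 6.74)² = 2 × 63.71 = 127.42
Round up: n = 128 per group.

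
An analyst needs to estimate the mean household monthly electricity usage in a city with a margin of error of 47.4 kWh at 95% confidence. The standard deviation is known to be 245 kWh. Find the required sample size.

For a mean, the margin of error is E = z·σ/√n, so n = (zσ/E)².
At 95% confidence, z = 1.960.
n = (1.960 × 245 / 47.4)² = 102.63
Round up: n = 103.

103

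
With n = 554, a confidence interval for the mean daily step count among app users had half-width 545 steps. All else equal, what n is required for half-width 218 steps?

3463

Margin of error scales as 1/√n, so n₂ = n₁·(E₁/E₂)².
n₂ = 554 × (545/218)² = 554 × 6.25 = 3462.50
Round up: n₂ = 3463.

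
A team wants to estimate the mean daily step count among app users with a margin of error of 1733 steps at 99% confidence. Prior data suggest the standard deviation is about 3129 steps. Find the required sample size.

For a mean, the margin of error is E = z·σ/√n, so n = (zσ/E)².
At 99% confidence, z = 2.576.
n = (2.576 × 3129 / 1733)² = 21.63
Round up: n = 22.

22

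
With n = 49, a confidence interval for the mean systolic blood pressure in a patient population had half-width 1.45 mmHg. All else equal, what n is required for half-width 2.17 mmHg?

22

Margin of error scales as 1/√n, so n₂ = n₁·(E₁/E₂)².
n₂ = 49 × (1.45/2.17)² = 49 × 0.4465 = 21.88
Round up: n₂ = 22.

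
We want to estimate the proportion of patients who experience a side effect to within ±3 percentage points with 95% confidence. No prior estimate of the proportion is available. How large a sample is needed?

For a proportion with margin E = 0.03 at 95% confidence, z = 1.960.
With no prior estimate, use p = 0.5, which maximizes p(1−p) at 0.25.
n = 0.25 × (z/E)² = 0.25 × (1.960/0.03)² = 1067.11
Round up: n = 1068.

1068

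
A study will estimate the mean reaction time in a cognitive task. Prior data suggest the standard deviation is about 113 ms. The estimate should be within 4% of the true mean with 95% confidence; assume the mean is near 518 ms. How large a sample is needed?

115

For a mean, the margin of error is E = z·σ/√n, so n = (zσ/E)².
At 95% confidence, z = 1.960.
E = 4% of 518 = 20.72 ms.
n = (1.960 × 113 / 20.72)² = 114.26
Round up: n = 115.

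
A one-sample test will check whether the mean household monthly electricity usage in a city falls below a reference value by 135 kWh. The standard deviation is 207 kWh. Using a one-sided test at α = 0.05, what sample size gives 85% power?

For a one-sample z-test, n = ((z_α + z_β)·σ/δ)².
z_α = 1.645 (one-sided α = 0.05); z_β = 1.036 (power 85% → β = 0.15).
n = (2.681 × 207 / 135)² = 16.90
Round up: n = 17.

17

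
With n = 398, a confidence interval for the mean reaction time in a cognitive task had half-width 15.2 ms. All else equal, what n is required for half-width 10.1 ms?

n = 902

Margin of error scales as 1/√n, so n₂ = n₁·(E₁/E₂)².
n₂ = 398 × (15.2/10.1)² = 398 × 2.265 = 901.47
Round up: n₂ = 902.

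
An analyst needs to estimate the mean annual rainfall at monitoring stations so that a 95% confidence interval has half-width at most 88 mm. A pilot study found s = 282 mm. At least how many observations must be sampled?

For a mean, the margin of error is E = z·σ/√n, so n = (zσ/E)².
At 95% confidence, z = 1.960.
n = (1.960 × 282 / 88)² = 39.45
Round up: n = 40.

n = 40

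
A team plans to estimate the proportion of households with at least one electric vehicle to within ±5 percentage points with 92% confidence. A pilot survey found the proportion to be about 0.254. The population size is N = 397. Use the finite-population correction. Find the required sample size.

For a proportion with margin E = 0.05 at 92% confidence, z = 1.751.
n = p̂(1−p̂)(z/E)² = 0.254 × 0.746 × (1.751/0.05)² = 232.38 — call this n₀.
Finite-population correction with N = 397: n = n₀ / (1 + (n₀−1)/N) = 232.38 / 1.583 = 146.80
Round up: n = 147.

147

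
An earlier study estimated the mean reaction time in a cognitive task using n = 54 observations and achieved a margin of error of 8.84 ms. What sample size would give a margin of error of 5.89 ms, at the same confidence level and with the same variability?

Margin of error scales as 1/√n, so n₂ = n₁·(E₁/E₂)².
n₂ = 54 × (8.84/5.89)² = 54 × 2.253 = 121.66
Round up: n₂ = 122.

122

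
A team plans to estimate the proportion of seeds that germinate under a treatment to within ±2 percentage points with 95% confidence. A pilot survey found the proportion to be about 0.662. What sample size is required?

For a proportion with margin E = 0.02 at 95% confidence, z = 1.960.
n = p̂(1−p̂)(z/E)² = 0.662 × 0.338 × (1.960/0.02)² = 2148.95
Round up: n = 2149.

n = 2149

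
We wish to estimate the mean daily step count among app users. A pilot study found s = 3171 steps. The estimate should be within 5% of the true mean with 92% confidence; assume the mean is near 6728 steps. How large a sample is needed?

For a mean, the margin of error is E = z·σ/√n, so n = (zσ/E)².
At 92% confidence, z = 1.751.
E = 5% of 6728 = 336.4 steps.
n = (1.751 × 3171 / 336.4)² = 272.43
Round up: n = 273.

273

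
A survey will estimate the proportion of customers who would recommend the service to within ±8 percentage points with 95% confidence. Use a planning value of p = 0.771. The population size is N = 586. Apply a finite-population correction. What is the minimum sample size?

90

For a proportion with margin E = 0.08 at 95% confidence, z = 1.960.
n = p̂(1−p̂)(z/E)² = 0.771 × 0.229 × (1.960/0.08)² = 105.98 — call this n₀.
Finite-population correction with N = 586: n = n₀ / (1 + (n₀−1)/N) = 105.98 / 1.179 = 89.89
Round up: n = 90.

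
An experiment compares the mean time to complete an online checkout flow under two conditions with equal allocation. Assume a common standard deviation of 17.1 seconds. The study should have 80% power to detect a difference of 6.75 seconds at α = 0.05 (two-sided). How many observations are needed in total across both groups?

For two equal groups, n per group = 2·((z_{α/2} + z_β)·σ/δ)².
z_{α/2} = 1.960; z_β = 0.842 (power 80%).
n = 2 × (2.802 × 17.1 / 6.75)² = 2 × 50.39 = 100.78
Round up: n = 101 per group.
Total across both groups: 2 × 101 = 202.

202 total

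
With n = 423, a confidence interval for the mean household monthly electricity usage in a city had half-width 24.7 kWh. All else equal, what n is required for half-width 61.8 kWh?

Margin of error scales as 1/√n, so n₂ = n₁·(E₁/E₂)².
n₂ = 423 × (24.7/61.8)² = 423 × 0.1597 = 67.55
Round up: n₂ = 68.

68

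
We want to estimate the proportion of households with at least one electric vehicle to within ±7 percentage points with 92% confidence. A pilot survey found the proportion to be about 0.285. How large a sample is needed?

For a proportion with margin E = 0.07 at 92% confidence, z = 1.751.
n = p̂(1−p̂)(z/E)² = 0.285 × 0.715 × (1.751/0.07)² = 127.50
Round up: n = 128.

n = 128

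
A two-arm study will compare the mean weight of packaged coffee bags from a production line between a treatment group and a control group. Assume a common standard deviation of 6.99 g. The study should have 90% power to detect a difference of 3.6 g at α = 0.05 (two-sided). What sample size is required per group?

For two equal groups, n per group = 2·((z_{α/2} + z_β)·σ/δ)².
z_{α/2} = 1.960; z_β = 1.282 (power 90%).
n = 2 × (3.242 × 6.99 / 3.6)² = 2 × 39.63 = 79.26
Round up: n = 80 per group.

80 per group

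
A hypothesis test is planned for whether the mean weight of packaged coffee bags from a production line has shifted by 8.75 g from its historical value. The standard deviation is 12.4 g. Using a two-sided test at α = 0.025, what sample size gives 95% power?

For a one-sample z-test, n = ((z_{α/2} + z_β)·σ/δ)².
z_{α/2} = 2.241 (two-sided α = 0.025); z_β = 1.645 (power 95% → β = 0.05).
n = (3.886 × 12.4 / 8.75)² = 30.33
Round up: n = 31.

31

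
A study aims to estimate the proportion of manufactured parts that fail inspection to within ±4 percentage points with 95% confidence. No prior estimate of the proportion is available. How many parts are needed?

601

For a proportion with margin E = 0.04 at 95% confidence, z = 1.960.
With no prior estimate, use p = 0.5, which maximizes p(1−p) at 0.25.
n = 0.25 × (z/E)² = 0.25 × (1.960/0.04)² = 600.25
Round up: n = 601.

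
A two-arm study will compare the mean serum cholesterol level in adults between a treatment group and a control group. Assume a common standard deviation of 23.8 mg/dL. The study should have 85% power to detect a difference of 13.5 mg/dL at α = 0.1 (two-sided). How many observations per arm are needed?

For two equal groups, n per group = 2·((z_{α/2} + z_β)·σ/δ)².
z_{α/2} = 1.645; z_β = 1.036 (power 85%).
n = 2 × (2.681 × 23.8 / 13.5)² = 2 × 22.34 = 44.68
Round up: n = 45 per group.

45 per group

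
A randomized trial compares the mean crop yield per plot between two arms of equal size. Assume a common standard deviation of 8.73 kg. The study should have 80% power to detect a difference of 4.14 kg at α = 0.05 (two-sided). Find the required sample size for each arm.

For two equal groups, n per group = 2·((z_{α/2} + z_β)·σ/δ)².
z_{α/2} = 1.960; z_β = 0.842 (power 80%).
n = 2 × (2.802 × 8.73 / 4.14)² = 2 × 34.91 = 69.82
Round up: n = 70 per group.

70 per group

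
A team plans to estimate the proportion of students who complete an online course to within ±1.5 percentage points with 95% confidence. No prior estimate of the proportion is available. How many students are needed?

For a proportion with margin E = 0.015 at 95% confidence, z = 1.960.
With no prior estimate, use p = 0.5, which maximizes p(1−p) at 0.25.
n = 0.25 × (z/E)² = 0.25 × (1.960/0.015)² = 4268.44
Round up: n = 4269.

4269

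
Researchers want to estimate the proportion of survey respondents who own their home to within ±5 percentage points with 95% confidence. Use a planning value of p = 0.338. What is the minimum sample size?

344

For a proportion with margin E = 0.05 at 95% confidence, z = 1.960.
n = p̂(1−p̂)(z/E)² = 0.338 × 0.662 × (1.960/0.05)² = 343.83
Round up: n = 344.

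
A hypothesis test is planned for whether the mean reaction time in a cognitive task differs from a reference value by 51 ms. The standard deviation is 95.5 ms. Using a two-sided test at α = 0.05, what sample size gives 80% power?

28

For a one-sample z-test, n = ((z_{α/2} + z_β)·σ/δ)².
z_{α/2} = 1.960 (two-sided α = 0.05); z_β = 0.842 (power 80% → β = 0.2).
n = (2.802 × 95.5 / 51)² = 27.53
Round up: n = 28.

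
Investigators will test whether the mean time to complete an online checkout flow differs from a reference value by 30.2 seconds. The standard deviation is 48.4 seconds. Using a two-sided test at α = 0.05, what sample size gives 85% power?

For a one-sample z-test, n = ((z_{α/2} + z_β)·σ/δ)².
z_{α/2} = 1.960 (two-sided α = 0.05); z_β = 1.036 (power 85% → β = 0.15).
n = (2.996 × 48.4 / 30.2)² = 23.05
Round up: n = 24.

n = 24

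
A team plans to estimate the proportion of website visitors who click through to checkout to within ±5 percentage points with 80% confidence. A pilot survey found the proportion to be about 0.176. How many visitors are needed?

n = 96

For a proportion with margin E = 0.05 at 80% confidence, z = 1.282.
n = p̂(1−p̂)(z/E)² = 0.176 × 0.824 × (1.282/0.05)² = 95.34
Round up: n = 96.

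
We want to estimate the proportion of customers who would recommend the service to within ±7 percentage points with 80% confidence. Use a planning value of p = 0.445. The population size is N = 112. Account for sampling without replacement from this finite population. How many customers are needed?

48

For a proportion with margin E = 0.07 at 80% confidence, z = 1.282.
n = p̂(1−p̂)(z/E)² = 0.445 × 0.555 × (1.282/0.07)² = 82.84 — call this n₀.
Finite-population correction with N = 112: n = n₀ / (1 + (n₀−1)/N) = 82.84 / 1.731 = 47.86
Round up: n = 48.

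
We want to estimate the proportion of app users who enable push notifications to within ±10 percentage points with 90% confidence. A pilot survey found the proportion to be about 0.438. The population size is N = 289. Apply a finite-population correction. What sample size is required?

n = 55

For a proportion with margin E = 0.1 at 90% confidence, z = 1.645.
n = p̂(1−p̂)(z/E)² = 0.438 × 0.562 × (1.645/0.1)² = 66.61 — call this n₀.
Finite-population correction with N = 289: n = n₀ / (1 + (n₀−1)/N) = 66.61 / 1.227 = 54.29
Round up: n = 55.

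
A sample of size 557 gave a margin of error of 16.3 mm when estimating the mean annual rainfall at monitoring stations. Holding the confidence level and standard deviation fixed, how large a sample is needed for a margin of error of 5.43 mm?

n = 5020

Margin of error scales as 1/√n, so n₂ = n₁·(E₁/E₂)².
n₂ = 557 × (16.3/5.43)² = 557 × 9.011 = 5019.13
Round up: n₂ = 5020.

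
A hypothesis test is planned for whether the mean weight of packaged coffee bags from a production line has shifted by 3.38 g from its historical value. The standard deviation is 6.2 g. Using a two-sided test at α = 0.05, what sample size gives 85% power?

For a one-sample z-test, n = ((z_{α/2} + z_β)·σ/δ)².
z_{α/2} = 1.960 (two-sided α = 0.05); z_β = 1.036 (power 85% → β = 0.15).
n = (2.996 × 6.2 / 3.38)² = 30.20
Round up: n = 31.

31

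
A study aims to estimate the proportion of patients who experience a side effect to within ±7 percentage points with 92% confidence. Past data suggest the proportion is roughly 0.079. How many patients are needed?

For a proportion with margin E = 0.07 at 92% confidence, z = 1.751.
n = p̂(1−p̂)(z/E)² = 0.079 × 0.921 × (1.751/0.07)² = 45.53
Round up: n = 46.

n = 46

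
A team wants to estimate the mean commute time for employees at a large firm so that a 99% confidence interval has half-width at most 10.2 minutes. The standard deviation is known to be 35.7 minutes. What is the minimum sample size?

82

For a mean, the margin of error is E = z·σ/√n, so n = (zσ/E)².
At 99% confidence, z = 2.576.
n = (2.576 × 35.7 / 10.2)² = 81.29
Round up: n = 82.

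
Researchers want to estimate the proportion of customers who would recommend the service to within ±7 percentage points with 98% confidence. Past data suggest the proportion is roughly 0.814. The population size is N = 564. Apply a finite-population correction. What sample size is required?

n = 130

For a proportion with margin E = 0.07 at 98% confidence, z = 2.326.
n = p̂(1−p̂)(z/E)² = 0.814 × 0.186 × (2.326/0.07)² = 167.17 — call this n₀.
Finite-population correction with N = 564: n = n₀ / (1 + (n₀−1)/N) = 167.17 / 1.295 = 129.09
Round up: n = 130.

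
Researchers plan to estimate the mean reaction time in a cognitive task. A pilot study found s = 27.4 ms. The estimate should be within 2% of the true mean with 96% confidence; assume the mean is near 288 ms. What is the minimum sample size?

For a mean, the margin of error is E = z·σ/√n, so n = (zσ/E)².
At 96% confidence, z = 2.054.
E = 2% of 288 = 5.76 ms.
n = (2.054 × 27.4 / 5.76)² = 95.47
Round up: n = 96.

96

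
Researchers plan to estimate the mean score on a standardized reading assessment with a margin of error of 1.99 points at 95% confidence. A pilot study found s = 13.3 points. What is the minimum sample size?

For a mean, the margin of error is E = z·σ/√n, so n = (zσ/E)².
At 95% confidence, z = 1.960.
n = (1.960 × 13.3 / 1.99)² = 171.60
Round up: n = 172.

172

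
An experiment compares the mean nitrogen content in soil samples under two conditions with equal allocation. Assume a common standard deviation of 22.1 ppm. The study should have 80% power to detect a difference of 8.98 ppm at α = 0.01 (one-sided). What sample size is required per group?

122 per group

For two equal groups, n per group = 2·((z_α + z_β)·σ/δ)².
z_α = 2.326; z_β = 0.842 (power 80%).
n = 2 × (3.168 × 22.1 / 8.98)² = 2 × 60.79 = 121.58
Round up: n = 122 per group.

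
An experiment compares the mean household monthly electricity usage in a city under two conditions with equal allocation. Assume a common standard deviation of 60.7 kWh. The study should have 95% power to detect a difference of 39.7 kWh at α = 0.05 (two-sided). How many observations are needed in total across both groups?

122 total

For two equal groups, n per group = 2·((z_{α/2} + z_β)·σ/δ)².
z_{α/2} = 1.960; z_β = 1.645 (power 95%).
n = 2 × (3.605 × 60.7 / 39.7)² = 2 × 30.38 = 60.76
Round up: n = 61 per group.
Total across both groups: 2 × 61 = 122.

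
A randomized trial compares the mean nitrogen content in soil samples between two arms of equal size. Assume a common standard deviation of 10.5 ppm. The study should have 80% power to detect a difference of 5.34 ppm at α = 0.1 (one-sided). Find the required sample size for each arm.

35 per group

For two equal groups, n per group = 2·((z_α + z_β)·σ/δ)².
z_α = 1.282; z_β = 0.842 (power 80%).
n = 2 × (2.124 × 10.5 / 5.34)² = 2 × 17.44 = 34.88
Round up: n = 35 per group.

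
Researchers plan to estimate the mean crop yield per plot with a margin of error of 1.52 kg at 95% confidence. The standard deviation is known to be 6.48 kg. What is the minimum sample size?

For a mean, the margin of error is E = z·σ/√n, so n = (zσ/E)².
At 95% confidence, z = 1.960.
n = (1.960 × 6.48 / 1.52)² = 69.82
Round up: n = 70.

n = 70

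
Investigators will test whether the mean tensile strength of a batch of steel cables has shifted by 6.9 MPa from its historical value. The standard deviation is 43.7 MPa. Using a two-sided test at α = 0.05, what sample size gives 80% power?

315

For a one-sample z-test, n = ((z_{α/2} + z_β)·σ/δ)².
z_{α/2} = 1.960 (two-sided α = 0.05); z_β = 0.842 (power 80% → β = 0.2).
n = (2.802 × 43.7 / 6.9)² = 314.92
Round up: n = 315.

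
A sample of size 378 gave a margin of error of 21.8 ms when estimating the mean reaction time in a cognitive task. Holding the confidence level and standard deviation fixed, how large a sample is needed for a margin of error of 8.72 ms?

n = 2363

Margin of error scales as 1/√n, so n₂ = n₁·(E₁/E₂)².
n₂ = 378 × (21.8/8.72)² = 378 × 6.25 = 2362.50
Round up: n₂ = 2363.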